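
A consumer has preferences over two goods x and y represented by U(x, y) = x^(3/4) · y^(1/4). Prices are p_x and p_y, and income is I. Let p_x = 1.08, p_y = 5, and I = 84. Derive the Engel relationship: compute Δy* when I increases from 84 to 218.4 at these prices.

Δy* = 6.72

The MRS is 3·y/x. Set MRS = p_x/p_y.
So 0.75·p_y·y = 0.25·p_x·x; combined with the budget, a share 0.75 of income goes to x.
Demand: x*(p_x,p_y,I) = 0.75·I/p_x and y* = 0.25·I/p_y.
At p_x=1.08, p_y=5, I=84: y* = 0.25·84/5 = 4.2.
At I' = 218.4: y* = 10.92. Change: 10.92 − 4.2 = 6.72.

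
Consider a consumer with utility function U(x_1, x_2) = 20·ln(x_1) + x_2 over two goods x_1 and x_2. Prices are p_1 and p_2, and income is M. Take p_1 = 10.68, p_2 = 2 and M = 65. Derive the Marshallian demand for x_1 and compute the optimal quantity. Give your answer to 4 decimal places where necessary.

x_1* = 3.7453

MU_x_1 = 20/x_1, MU_x_2 = 1. Tangency: 20/x_1 = p_1/p_2.
So x_1*(p_1,p_2) = 20·p_2/p_1, independent of income; and x_2* = (M − 20·p_2)/p_2.
At the given prices: x_1* = 20·2/10.68 = 3.7453.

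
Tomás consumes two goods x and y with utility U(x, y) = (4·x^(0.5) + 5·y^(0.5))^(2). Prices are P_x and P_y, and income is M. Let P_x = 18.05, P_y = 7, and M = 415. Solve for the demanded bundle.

MU_x ∝ 4·x^(-0.5), MU_y ∝ 5·y^(-0.5), so MRS = (4/5)·(y/x)^(0.5) = P_x/P_y.
Solve for the ratio: y/x = [(5/4)·P_x/P_y]^(2).
Substitute y = (y/x)·x into the budget: x* = M/(P_x + P_y·(y/x)).
Numerically y/x = 10.38911, so x* = 415/(18.05 + 7·10.38911) = 4.5718 and y* = 10.38911·4.5718 = 47.497.

x* = 4.5718, y* = 47.497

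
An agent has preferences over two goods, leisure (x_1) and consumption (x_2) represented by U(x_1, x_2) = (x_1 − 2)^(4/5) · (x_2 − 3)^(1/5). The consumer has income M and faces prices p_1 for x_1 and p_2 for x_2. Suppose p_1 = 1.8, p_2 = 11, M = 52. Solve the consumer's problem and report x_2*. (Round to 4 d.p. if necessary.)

Let x_1' = x_1−2, x_2' = x_2−3. MRS = 4·x_2'/x_1' = p_1/p_2.
Substituting into the budget: x_1* = 2 + 0.8·(M − 2·p_1 − 3·p_2)/p_1, and x_2* = 3 + 0.2·(…)/p_2.
Discretionary income = 52 − 2·1.8 − 3·11 = 15.4; x_2* = 3 + 0.2·15.4/11 = 3.28.

x_2* = 3.28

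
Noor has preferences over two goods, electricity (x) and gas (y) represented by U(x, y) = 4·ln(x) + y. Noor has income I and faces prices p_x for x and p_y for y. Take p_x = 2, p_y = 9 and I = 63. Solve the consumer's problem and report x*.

x* = 18

At the given prices: x* = 4·9/2 = 18.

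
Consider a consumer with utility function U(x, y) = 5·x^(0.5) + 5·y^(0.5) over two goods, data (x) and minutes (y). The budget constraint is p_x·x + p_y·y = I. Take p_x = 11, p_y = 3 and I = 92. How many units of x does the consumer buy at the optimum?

x* = 1.7922

With the ratio pinned down, the budget gives x* = I/(p_x + p_y·(y/x)) and y* = (y/x)·x*.
Numerically y/x = 13.444444, so x* = 92/(11 + 3·13.444444) = 1.7922.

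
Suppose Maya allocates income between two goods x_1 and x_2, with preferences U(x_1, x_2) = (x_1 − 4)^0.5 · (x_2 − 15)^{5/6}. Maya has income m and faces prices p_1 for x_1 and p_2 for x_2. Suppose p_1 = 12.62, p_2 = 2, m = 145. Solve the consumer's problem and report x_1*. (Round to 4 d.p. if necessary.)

x_1* = 5.9172

After buying the subsistence bundle (4, 15), a share 0.375 of the remaining income goes to x_1: x_1* = 4 + 0.375·(m − 4p_1 − 15p_2)/p_1.
Discretionary income = 145 − 4·12.62 − 15·2 = 64.52; x_1* = 4 + 0.375·64.52/12.62 = 5.9172.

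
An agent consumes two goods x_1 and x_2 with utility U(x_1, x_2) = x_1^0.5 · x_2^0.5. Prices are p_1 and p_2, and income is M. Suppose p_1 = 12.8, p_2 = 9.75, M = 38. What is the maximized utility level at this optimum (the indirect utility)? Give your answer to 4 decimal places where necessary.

The MRS is x_2/x_1. Set MRS = p_1/p_2.
Rearranging, p_2·x_2 = p_1·x_1. Substituting into the budget gives p_1·x_1·(1 + 1) = M.
Demand: x_1*(p_1,p_2,M) = 0.5·M/p_1 and x_2* = 0.5·M/p_2.
At p_1=12.8, p_2=9.75, M=38: x_1* = 0.5·38/12.8 = 1.4844, x_2* = 1.9487.
Utility at the optimum: U(1.4844, 1.9487) = 1.7008.

V = 1.7008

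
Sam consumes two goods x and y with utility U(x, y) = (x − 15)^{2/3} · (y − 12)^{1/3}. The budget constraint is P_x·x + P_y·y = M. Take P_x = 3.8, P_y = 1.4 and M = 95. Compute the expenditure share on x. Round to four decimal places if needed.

share on x = 0.7488

Substituting into the budget: x* = 15 + 2/3·(M − 15·P_x − 12·P_y)/P_x, and y* = 12 + 1/3·(…)/P_y.
Discretionary income = 95 − 15·3.8 − 12·1.4 = 21.2; x* = 15 + 2/3·21.2/3.8 = 18.7193; y* = 12 + 1/3·21.2/1.4 = 17.0476.
Expenditure on x: 3.8·18.7193 = 71.1333; share = 0.7488.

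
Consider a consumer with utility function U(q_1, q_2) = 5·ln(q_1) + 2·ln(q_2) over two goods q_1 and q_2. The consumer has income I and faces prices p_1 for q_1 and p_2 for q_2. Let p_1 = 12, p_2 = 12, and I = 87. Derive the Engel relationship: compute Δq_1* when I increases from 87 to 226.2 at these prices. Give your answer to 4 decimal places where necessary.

Δq_1* = 8.2857

Tangency: MRS = (5/2)·q_2/q_1 = p_1/p_2.
So 5·p_2·q_2 = 2·p_1·q_1; combined with the budget, a share 5/7 of income goes to q_1.
Demand: q_1*(p_1,p_2,I) = 5/7·I/p_1 and q_2* = 2/7·I/p_2.
At p_1=12, p_2=12, I=87: q_1* = 5/7·87/12 = 5.1786.
At I' = 226.2: q_1* = 13.4643. Change: 13.4643 − 5.1786 = 8.2857.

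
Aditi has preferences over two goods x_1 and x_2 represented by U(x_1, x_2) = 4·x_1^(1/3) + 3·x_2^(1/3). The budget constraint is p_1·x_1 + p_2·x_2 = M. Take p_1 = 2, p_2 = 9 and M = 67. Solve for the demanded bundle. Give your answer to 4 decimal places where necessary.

MRS = MU_x_1/MU_x_2 = (4/3)·(x_2/x_1)^(2/3). Set equal to p_1/p_2.
Hence x_2/x_1 = ((3/4)·p_1/p_2)^(1/(2/3)), i.e. raised to the 1.5 power.
With the ratio pinned down, the budget gives x_1* = M/(p_1 + p_2·(x_2/x_1)) and x_2* = (x_2/x_1)·x_1*.
Numerically x_2/x_1 = 0.068041, so x_1* = 67/(2 + 9·0.068041) = 25.6472 and x_2* = 0.068041·25.6472 = 1.7451.

x_1* = 25.6472, x_2* = 1.7451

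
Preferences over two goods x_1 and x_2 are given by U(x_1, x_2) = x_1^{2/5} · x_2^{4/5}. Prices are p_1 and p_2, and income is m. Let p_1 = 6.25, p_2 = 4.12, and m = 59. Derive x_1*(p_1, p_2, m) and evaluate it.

MU_x_1/MU_x_2 = (0.4·x_2)/(0.8·x_1); tangency sets this equal to p_1/p_2.
So 0.4·p_2·x_2 = 0.8·p_1·x_1; combined with the budget, a share 1/3 of income goes to x_1.
Demand: x_1*(p_1,p_2,m) = 1/3·m/p_1 and x_2* = 2/3·m/p_2.
At p_1=6.25, p_2=4.12, m=59: x_1* = 1/3·59/6.25 = 3.1467.

x_1* = 3.1467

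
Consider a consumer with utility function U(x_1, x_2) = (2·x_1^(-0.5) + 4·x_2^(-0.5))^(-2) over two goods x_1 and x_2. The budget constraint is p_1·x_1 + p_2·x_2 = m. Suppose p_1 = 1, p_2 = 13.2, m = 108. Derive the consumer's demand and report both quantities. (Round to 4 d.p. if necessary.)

MU_x_1 ∝ 2·x_1^(-1.5), MU_x_2 ∝ 4·x_2^(-1.5), so MRS = (1/2)·(x_2/x_1)^(1.5) = p_1/p_2.
Hence x_2/x_1 = (2·p_1/p_2)^(1/(1.5)), i.e. raised to the 2/3 power.
With the ratio pinned down, the budget gives x_1* = m/(p_1 + p_2·(x_2/x_1)) and x_2* = (x_2/x_1)·x_1*.
Numerically x_2/x_1 = 0.284209, so x_1* = 108/(1 + 13.2·0.284209) = 22.7294 and x_2* = 0.284209·22.7294 = 6.4599.

x_1* = 22.7294, x_2* = 6.4599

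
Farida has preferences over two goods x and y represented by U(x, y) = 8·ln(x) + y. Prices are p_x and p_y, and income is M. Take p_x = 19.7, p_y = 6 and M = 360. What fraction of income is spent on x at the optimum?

share on x = 0.1333

MU_x = 8/x, MU_y = 1. Tangency: 8/x = p_x/p_y.
So x*(p_x,p_y) = 8·p_y/p_x, independent of income; and y* = (M − 8·p_y)/p_y.
At the given prices: x* = 8·6/19.7 = 2.4365, and y* = 52.
Expenditure on x: 19.7·2.4365 = 48; share = 0.1333.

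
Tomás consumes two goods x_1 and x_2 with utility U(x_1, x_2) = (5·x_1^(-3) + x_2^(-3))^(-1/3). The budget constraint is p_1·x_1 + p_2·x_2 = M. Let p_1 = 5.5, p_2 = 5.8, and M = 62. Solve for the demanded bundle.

MU_x_1 ∝ 5·x_1^(-4), MU_x_2 ∝ x_2^(-4), so MRS = 5·(x_2/x_1)^(4) = p_1/p_2.
Hence x_2/x_1 = ((1/5)·p_1/p_2)^(1/(4)), i.e. raised to the 0.25 power.
Substitute x_2 = (x_2/x_1)·x_1 into the budget: x_1* = M/(p_1 + p_2·(x_2/x_1)).
Numerically x_2/x_1 = 0.65992, so x_1* = 62/(5.5 + 5.8·0.65992) = 6.647 and x_2* = 0.65992·6.647 = 4.3865.

x_1* = 6.647, x_2* = 4.3865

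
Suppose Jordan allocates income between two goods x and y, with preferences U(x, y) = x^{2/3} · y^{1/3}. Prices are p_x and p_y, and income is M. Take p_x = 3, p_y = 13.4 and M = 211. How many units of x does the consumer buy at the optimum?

x* = 46.8889

At p_x=3, p_y=13.4, M=211: x* = 2/3·211/3 = 46.8889.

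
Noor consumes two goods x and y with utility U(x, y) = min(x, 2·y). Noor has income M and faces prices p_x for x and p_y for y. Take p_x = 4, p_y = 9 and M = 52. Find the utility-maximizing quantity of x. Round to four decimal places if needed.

x* = 6.1176

Demand: x*(p_x,p_y,M) = 2·M/(2·p_x + p_y), y* = M/(2·p_x + p_y).
Here 2·4 + 9 = 17, giving x* = 6.1176.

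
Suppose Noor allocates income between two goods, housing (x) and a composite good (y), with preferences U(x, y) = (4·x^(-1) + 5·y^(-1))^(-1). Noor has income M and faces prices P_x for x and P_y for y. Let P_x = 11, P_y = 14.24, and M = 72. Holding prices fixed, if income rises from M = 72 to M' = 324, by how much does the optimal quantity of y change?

From the CES first-order condition, (4/5)·(y/x)^(2) = P_x/P_y.
Hence y/x = ((5/4)·P_x/P_y)^(1/(2)), i.e. raised to the 0.5 power.
Substitute y = (y/x)·x into the budget: x* = M/(P_x + P_y·(y/x)).
Numerically y/x = 0.982644, so x* = 72/(11 + 14.24·0.982644) = 2.8808 and y* = 0.982644·2.8808 = 2.8308.
At M' = 324: y* = 12.7387. Change: 12.7387 − 2.8308 = 9.9079.

Δy* = 9.9079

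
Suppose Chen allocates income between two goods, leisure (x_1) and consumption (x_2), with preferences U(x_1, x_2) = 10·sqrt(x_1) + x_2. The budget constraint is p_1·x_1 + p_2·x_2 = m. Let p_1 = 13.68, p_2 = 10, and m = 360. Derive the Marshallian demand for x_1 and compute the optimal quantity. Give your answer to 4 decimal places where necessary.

Set MRS = p_1/p_2: 5·x_1^(−1/2) = p_1/p_2.
Thus x_1* = (5·p_2/p_1)² — independent of m — with the rest of income spent on x_2.
Plugging in: x_1* = (5·10/13.68)² = 13.3588.

x_1* = 13.3588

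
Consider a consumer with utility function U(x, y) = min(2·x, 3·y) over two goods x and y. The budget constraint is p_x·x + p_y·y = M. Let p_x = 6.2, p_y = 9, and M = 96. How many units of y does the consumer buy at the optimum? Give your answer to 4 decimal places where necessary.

y* = 5.2459

Leontief preferences: the optimum is at the kink where x/3 = y/2, i.e. y = (2/3)·x.
Budget: p_x·x + p_y·(2/3)·x = M, so (3·p_x + 2·p_y)·x = 3·M.
Demand: x*(p_x,p_y,M) = 3·M/(3·p_x + 2·p_y), y* = 2·M/(3·p_x + 2·p_y).
Here 3·6.2 + 2·9 = 36.6, giving y* = 5.2459.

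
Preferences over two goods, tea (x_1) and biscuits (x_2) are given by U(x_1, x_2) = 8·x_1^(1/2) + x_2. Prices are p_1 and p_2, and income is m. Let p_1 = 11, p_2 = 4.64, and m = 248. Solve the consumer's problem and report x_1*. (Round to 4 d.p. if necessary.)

x_1* = 2.8469

Set MRS = p_1/p_2: 4·x_1^(−1/2) = p_1/p_2.
Thus x_1* = (4·p_2/p_1)² — independent of m — with the rest of income spent on x_2.
Plugging in: x_1* = (4·4.64/11)² = 2.8469.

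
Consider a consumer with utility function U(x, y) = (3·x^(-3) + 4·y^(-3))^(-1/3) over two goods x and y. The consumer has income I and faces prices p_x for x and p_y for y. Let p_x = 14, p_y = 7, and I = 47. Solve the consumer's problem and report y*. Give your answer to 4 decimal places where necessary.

MU_x ∝ 3·x^(-4), MU_y ∝ 4·y^(-4), so MRS = (3/4)·(y/x)^(4) = p_x/p_y.
Hence y/x = ((4/3)·p_x/p_y)^(1/(4)), i.e. raised to the 0.25 power.
Substitute y = (y/x)·x into the budget: x* = I/(p_x + p_y·(y/x)).
Numerically y/x = 1.277886, so x* = 47/(14 + 7·1.277886) = 2.0484 and y* = 1.277886·2.0484 = 2.6176.

y* = 2.6176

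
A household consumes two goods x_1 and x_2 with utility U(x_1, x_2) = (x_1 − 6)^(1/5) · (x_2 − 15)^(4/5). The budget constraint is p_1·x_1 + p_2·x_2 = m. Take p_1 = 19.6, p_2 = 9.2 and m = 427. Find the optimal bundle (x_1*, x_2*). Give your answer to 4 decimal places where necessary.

x_1* = 7.749, x_2* = 29.9043

This is Cobb-Douglas in (x_1−6, x_2−15): tangency gives 0.2·p_2·(x_2−15) = 0.8·p_1·(x_1−6).
Substituting into the budget: x_1* = 6 + 0.2·(m − 6·p_1 − 15·p_2)/p_1, and x_2* = 15 + 0.8·(…)/p_2.
Discretionary income = 427 − 6·19.6 − 15·9.2 = 171.4; x_1* = 6 + 0.2·171.4/19.6 = 7.749; x_2* = 15 + 0.8·171.4/9.2 = 29.9043.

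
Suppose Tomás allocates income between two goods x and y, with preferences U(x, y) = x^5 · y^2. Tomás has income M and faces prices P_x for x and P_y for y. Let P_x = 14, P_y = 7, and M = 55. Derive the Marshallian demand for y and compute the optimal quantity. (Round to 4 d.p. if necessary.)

Tangency: MRS = (5/2)·y/x = P_x/P_y.
So 5·P_y·y = 2·P_x·x; combined with the budget, a share 5/7 of income goes to x.
Demand: x*(P_x,P_y,M) = 5/7·M/P_x and y* = 2/7·M/P_y.
At P_x=14, P_y=7, M=55: y* = 2/7·55/7 = 2.2449.

y* = 2.2449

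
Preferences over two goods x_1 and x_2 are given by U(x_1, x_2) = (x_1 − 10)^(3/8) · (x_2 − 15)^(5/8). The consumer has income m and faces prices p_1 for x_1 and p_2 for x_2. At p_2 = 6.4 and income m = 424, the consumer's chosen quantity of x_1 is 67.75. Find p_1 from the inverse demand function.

p_1 = 2

Let x_1' = x_1−10, x_2' = x_2−15. MRS = (3/5)·x_2'/x_1' = p_1/p_2.
After buying the subsistence bundle (10, 15), a share 0.375 of the remaining income goes to x_1: x_1* = 10 + 0.375·(m − 10p_1 − 15p_2)/p_1.
Set x_1* = 67.75 in the demand function and solve for p_1: p_1 = 2.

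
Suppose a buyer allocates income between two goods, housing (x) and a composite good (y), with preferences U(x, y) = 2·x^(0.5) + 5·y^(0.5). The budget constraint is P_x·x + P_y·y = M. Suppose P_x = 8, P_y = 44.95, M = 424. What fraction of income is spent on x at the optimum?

share on x = 0.4734

MRS = MU_x/MU_y = (2/5)·(y/x)^(0.5). Set equal to P_x/P_y.
Hence y/x = ((5/2)·P_x/P_y)^(1/(0.5)), i.e. raised to the 2 power.
With the ratio pinned down, the budget gives x* = M/(P_x + P_y·(y/x)) and y* = (y/x)·x*.
Numerically y/x = 0.197971, so x* = 424/(8 + 44.95·0.197971) = 25.0906 and y* = 0.197971·25.0906 = 4.9672.
Expenditure on x: 8·25.0906 = 200.7246; share = 0.4734.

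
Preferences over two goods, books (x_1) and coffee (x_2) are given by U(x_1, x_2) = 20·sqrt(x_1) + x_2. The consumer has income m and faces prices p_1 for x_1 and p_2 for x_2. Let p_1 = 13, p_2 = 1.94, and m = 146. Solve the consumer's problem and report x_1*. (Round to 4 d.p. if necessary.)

MU_x_1 = 10/√x_1, MU_x_2 = 1. Tangency: 10/√x_1 = p_1/p_2.
Thus x_1* = (10·p_2/p_1)² — independent of m — with the rest of income spent on x_2.
Plugging in: x_1* = (10·1.94/13)² = 2.227.

x_1* = 2.227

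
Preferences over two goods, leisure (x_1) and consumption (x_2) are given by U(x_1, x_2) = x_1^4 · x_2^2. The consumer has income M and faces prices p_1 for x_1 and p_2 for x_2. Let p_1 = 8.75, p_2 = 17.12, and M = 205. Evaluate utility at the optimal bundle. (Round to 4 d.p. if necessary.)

V = 948147.4643

MU_x_1/MU_x_2 = (4·x_2)/(2·x_1); tangency sets this equal to p_1/p_2.
Rearranging, p_2·x_2 = (1/2)·p_1·x_1. Substituting into the budget gives p_1·x_1·(1 + (1/2)) = M.
Demand: x_1*(p_1,p_2,M) = 2/3·M/p_1 and x_2* = 1/3·M/p_2.
At p_1=8.75, p_2=17.12, M=205: x_1* = 2/3·205/8.75 = 15.619, x_2* = 3.9914.
Utility at the optimum: U(15.619, 3.9914) = 948147.4643.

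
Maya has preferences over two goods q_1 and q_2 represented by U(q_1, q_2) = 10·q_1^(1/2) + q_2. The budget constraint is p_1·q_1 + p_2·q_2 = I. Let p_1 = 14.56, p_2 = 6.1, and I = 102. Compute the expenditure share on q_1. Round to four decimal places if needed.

MU_q_1 = 5/√q_1, MU_q_2 = 1. Tangency: 5/√q_1 = p_1/p_2.
Thus q_1* = (5·p_2/p_1)² — independent of I — with the rest of income spent on q_2.
Plugging in: q_1* = (5·6.1/14.56)² = 4.3881, q_2* = 6.2474.
Expenditure on q_1: 14.56·4.3881 = 63.8908; share = 0.6264.

share on q_1 = 0.6264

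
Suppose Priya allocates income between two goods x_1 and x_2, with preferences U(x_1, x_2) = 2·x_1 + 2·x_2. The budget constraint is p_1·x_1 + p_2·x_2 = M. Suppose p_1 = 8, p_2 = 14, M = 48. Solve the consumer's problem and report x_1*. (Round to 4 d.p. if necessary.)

Perfect substitutes: compare marginal utility per dollar. 2/p_1 vs 2/p_2 → 0.25 vs 0.1429.
x_1 gives more utility per dollar, so spend all income on x_1: x_1* = M/p_1, x_2* = 0.
Numerically: x_1* = 6, x_2* = 0.

x_1* = 6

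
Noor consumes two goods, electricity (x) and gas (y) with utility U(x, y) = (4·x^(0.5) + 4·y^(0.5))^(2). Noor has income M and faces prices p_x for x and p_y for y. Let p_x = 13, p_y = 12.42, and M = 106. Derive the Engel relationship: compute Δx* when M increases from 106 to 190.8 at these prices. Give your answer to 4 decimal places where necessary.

Δx* = 3.1871

From the CES first-order condition, (y/x)^(0.5) = p_x/p_y.
Hence y/x = (p_x/p_y)^(1/(0.5)), i.e. raised to the 2 power.
Substitute y = (y/x)·x into the budget: x* = M/(p_x + p_y·(y/x)).
Numerically y/x = 1.095579, so x* = 106/(13 + 12.42·1.095579) = 3.9839.
At M' = 190.8: x* = 7.171. Change: 7.171 − 3.9839 = 3.1871.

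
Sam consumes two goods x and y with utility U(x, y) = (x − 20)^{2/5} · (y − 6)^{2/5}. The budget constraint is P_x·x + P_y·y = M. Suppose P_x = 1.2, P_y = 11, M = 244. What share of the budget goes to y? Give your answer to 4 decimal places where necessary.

share on y = 0.5861

After buying the subsistence bundle (20, 6), a share 0.5 of the remaining income goes to x: x* = 20 + 0.5·(M − 20P_x − 6P_y)/P_x.
Discretionary income = 244 − 20·1.2 − 6·11 = 154; x* = 20 + 0.5·154/1.2 = 84.1667; y* = 6 + 0.5·154/11 = 13.
Expenditure on y: 11·13 = 143; share = 0.5861.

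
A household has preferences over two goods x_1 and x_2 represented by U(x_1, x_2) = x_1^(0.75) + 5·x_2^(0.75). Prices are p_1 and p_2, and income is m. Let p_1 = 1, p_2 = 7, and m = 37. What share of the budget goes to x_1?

share on x_1 = 0.3543

With the ratio pinned down, the budget gives x_1* = m/(p_1 + p_2·(x_2/x_1)) and x_2* = (x_2/x_1)·x_1*.
Numerically x_2/x_1 = 0.260308, so x_1* = 37/(1 + 7·0.260308) = 13.1105 and x_2* = 0.260308·13.1105 = 3.4128.
Expenditure on x_1: 1·13.1105 = 13.1105; share = 0.3543.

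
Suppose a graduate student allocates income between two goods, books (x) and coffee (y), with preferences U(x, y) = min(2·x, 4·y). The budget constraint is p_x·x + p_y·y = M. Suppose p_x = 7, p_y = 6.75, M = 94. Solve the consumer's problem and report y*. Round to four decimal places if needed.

With perfect complements, no substitution: consume in ratio x:y = 4:2.
Budget: p_x·x + p_y·(1/2)·x = M, so (4·p_x + 2·p_y)·x = 4·M.
Demand: x*(p_x,p_y,M) = 4·M/(4·p_x + 2·p_y), y* = 2·M/(4·p_x + 2·p_y).
Here 4·7 + 2·6.75 = 41.5, giving y* = 4.5301.

y* = 4.5301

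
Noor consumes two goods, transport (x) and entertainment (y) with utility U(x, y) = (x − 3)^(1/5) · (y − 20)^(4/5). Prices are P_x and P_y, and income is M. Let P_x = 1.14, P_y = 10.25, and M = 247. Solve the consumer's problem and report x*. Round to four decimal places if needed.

Let x' = x−3, y' = y−20. MRS = (1/4)·y'/x' = P_x/P_y.
Substituting into the budget: x* = 3 + 0.2·(M − 3·P_x − 20·P_y)/P_x, and y* = 20 + 0.8·(…)/P_y.
Discretionary income = 247 − 3·1.14 − 20·10.25 = 38.58; x* = 3 + 0.2·38.58/1.14 = 9.7684.

x* = 9.7684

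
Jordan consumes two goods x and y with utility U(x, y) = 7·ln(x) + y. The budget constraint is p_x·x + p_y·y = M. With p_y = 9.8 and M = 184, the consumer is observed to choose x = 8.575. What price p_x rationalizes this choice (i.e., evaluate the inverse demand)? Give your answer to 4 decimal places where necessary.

MU_x = 7/x, MU_y = 1. Tangency: 7/x = p_x/p_y.
So x*(p_x,p_y) = 7·p_y/p_x, independent of income; and y* = (M − 7·p_y)/p_y.
Set x* = 8.575 in the demand function and solve for p_x: p_x = 8.

p_x = 8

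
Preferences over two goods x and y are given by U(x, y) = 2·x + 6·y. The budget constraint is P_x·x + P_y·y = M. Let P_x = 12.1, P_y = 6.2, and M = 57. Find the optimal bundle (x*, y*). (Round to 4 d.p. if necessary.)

Linear utility — the consumer picks whichever good has higher MU/price: 2/12.1 = 0.1653 vs 6/6.2 = 0.9677.
y gives more utility per dollar, so spend all income on y: y* = M/P_y, x* = 0.
Numerically: x* = 0, y* = 9.1935.

x* = 0, y* = 9.1935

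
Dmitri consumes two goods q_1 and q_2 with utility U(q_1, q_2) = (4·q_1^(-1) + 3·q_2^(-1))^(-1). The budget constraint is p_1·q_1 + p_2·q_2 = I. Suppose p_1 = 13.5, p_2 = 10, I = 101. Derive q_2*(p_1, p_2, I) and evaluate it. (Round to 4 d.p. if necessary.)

Substitute q_2 = (q_2/q_1)·q_1 into the budget: q_1* = I/(p_1 + p_2·(q_2/q_1)).
Numerically q_2/q_1 = 1.006231, so q_1* = 101/(13.5 + 10·1.006231) = 4.2865 and q_2* = 1.006231·4.2865 = 4.3132.

q_2* = 4.3132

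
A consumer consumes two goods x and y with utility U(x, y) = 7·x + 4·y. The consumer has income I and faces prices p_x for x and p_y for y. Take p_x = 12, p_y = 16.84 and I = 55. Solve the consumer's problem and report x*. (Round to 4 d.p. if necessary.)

Perfect substitutes: compare marginal utility per dollar. 7/p_x vs 4/p_y → 0.5833 vs 0.2375.
x gives more utility per dollar, so spend all income on x: x* = I/p_x, y* = 0.
Numerically: x* = 4.5833, y* = 0.

x* = 4.5833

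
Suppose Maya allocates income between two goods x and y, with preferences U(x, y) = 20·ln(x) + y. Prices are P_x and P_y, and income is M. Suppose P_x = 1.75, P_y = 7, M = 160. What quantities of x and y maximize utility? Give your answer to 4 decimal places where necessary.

So x*(P_x,P_y) = 20·P_y/P_x, independent of income; and y* = (M − 20·P_y)/P_y.
At the given prices: x* = 20·7/1.75 = 80, and y* = 2.8571.

x* = 80, y* = 2.8571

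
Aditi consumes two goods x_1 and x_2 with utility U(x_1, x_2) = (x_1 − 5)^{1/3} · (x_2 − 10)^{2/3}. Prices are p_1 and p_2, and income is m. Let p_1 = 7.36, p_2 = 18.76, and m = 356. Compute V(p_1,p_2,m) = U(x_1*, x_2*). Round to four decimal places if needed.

MRS = (1/2)·(x_2−10)/(x_1−5). Tangency with p_1/p_2 gives x_2−10 = 2·(p_1/p_2)·(x_1−5).
After buying the subsistence bundle (5, 10), a share 1/3 of the remaining income goes to x_1: x_1* = 5 + 1/3·(m − 5p_1 − 10p_2)/p_1.
Discretionary income = 356 − 5·7.36 − 10·18.76 = 131.6; x_1* = 5 + 1/3·131.6/7.36 = 10.9601; x_2* = 10 + 2/3·131.6/18.76 = 14.6766.
Utility at the optimum: U(10.9601, 14.6766) = 5.0704.

V = 5.0704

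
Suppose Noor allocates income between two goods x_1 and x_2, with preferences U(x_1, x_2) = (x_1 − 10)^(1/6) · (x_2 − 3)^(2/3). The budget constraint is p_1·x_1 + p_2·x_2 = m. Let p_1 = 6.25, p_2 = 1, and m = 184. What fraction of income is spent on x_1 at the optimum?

After buying the subsistence bundle (10, 3), a share 0.2 of the remaining income goes to x_1: x_1* = 10 + 0.2·(m − 10p_1 − 3p_2)/p_1.
Discretionary income = 184 − 10·6.25 − 3·1 = 118.5; x_1* = 10 + 0.2·118.5/6.25 = 13.792; x_2* = 3 + 0.8·118.5/1 = 97.8.
Expenditure on x_1: 6.25·13.792 = 86.2; share = 0.4685.

share on x_1 = 0.4685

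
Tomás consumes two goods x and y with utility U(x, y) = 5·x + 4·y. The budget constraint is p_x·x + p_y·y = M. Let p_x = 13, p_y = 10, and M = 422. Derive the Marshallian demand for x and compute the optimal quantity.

Linear utility — the consumer picks whichever good has higher MU/price: 5/13 = 0.3846 vs 4/10 = 0.4.
y gives more utility per dollar, so spend all income on y: y* = M/p_y, x* = 0.
Numerically: x* = 0, y* = 42.2.

x* = 0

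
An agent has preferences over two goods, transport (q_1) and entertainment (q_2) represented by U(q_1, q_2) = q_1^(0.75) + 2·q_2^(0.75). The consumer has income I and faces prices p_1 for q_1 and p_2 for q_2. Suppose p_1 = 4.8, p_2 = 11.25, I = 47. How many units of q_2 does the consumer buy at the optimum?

Numerically q_2/q_1 = 0.530243, so q_1* = 47/(4.8 + 11.25·0.530243) = 4.3659 and q_2* = 0.530243·4.3659 = 2.315.

q_2* = 2.315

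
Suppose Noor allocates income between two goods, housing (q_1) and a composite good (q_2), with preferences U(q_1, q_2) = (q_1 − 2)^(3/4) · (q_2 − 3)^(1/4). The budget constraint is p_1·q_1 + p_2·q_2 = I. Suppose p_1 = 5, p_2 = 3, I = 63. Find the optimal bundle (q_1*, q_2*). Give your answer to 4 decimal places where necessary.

This is Cobb-Douglas in (q_1−2, q_2−3): tangency gives 0.75·p_2·(q_2−3) = 0.25·p_1·(q_1−2).
After buying the subsistence bundle (2, 3), a share 0.75 of the remaining income goes to q_1: q_1* = 2 + 0.75·(I − 2p_1 − 3p_2)/p_1.
Discretionary income = 63 − 2·5 − 3·3 = 44; q_1* = 2 + 0.75·44/5 = 8.6; q_2* = 3 + 0.25·44/3 = 6.6667.

q_1* = 8.6, q_2* = 6.6667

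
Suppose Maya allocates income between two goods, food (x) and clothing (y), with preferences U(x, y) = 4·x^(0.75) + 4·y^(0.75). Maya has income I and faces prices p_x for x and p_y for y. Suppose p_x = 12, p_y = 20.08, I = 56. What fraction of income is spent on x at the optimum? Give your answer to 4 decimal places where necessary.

MRS = MU_x/MU_y = (y/x)^(0.25). Set equal to p_x/p_y.
Solve for the ratio: y/x = [p_x/p_y]^(4).
With the ratio pinned down, the budget gives x* = I/(p_x + p_y·(y/x)) and y* = (y/x)·x*.
Numerically y/x = 0.127547, so x* = 56/(12 + 20.08·0.127547) = 3.8459 and y* = 0.127547·3.8459 = 0.4905.
Expenditure on x: 12·3.8459 = 46.1502; share = 0.8241.

share on x = 0.8241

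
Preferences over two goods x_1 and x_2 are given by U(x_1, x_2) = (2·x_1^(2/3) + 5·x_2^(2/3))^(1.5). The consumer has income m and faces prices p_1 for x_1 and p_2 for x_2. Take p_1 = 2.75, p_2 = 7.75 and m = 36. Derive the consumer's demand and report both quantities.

x_1* = 4.4116, x_2* = 3.0797

MRS = MU_x_1/MU_x_2 = (2/5)·(x_2/x_1)^(1/3). Set equal to p_1/p_2.
Solve for the ratio: x_2/x_1 = [(5/2)·p_1/p_2]^(3).
With the ratio pinned down, the budget gives x_1* = m/(p_1 + p_2·(x_2/x_1)) and x_2* = (x_2/x_1)·x_1*.
Numerically x_2/x_1 = 0.698093, so x_1* = 36/(2.75 + 7.75·0.698093) = 4.4116 and x_2* = 0.698093·4.4116 = 3.0797.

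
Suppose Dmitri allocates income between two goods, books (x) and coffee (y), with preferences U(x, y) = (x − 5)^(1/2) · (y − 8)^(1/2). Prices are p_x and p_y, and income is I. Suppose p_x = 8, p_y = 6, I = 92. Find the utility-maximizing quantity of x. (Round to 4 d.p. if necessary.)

x* = 5.25

This is Cobb-Douglas in (x−5, y−8): tangency gives 0.5·p_y·(y−8) = 0.5·p_x·(x−5).
Substituting into the budget: x* = 5 + 0.5·(I − 5·p_x − 8·p_y)/p_x, and y* = 8 + 0.5·(…)/p_y.
Discretionary income = 92 − 5·8 − 8·6 = 4; x* = 5 + 0.5·4/8 = 5.25.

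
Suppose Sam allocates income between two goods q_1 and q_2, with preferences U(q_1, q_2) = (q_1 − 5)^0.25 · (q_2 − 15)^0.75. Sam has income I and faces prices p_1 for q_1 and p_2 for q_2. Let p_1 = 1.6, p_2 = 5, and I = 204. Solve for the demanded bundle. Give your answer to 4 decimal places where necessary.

Discretionary income = 204 − 5·1.6 − 15·5 = 121; q_1* = 5 + 0.25·121/1.6 = 23.9062; q_2* = 15 + 0.75·121/5 = 33.15.

q_1* = 23.9062, q_2* = 33.15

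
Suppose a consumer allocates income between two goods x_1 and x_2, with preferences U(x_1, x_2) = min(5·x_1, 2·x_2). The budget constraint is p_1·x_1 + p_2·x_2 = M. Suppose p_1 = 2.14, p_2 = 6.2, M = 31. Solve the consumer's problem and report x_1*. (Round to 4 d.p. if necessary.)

x_1* = 1.7574

With perfect complements, no substitution: consume in ratio x_1:x_2 = 2:5.
Budget: p_1·x_1 + p_2·(5/2)·x_1 = M, so (2·p_1 + 5·p_2)·x_1 = 2·M.
Demand: x_1*(p_1,p_2,M) = 2·M/(2·p_1 + 5·p_2), x_2* = 5·M/(2·p_1 + 5·p_2).
Here 2·2.14 + 5·6.2 = 35.28, giving x_1* = 1.7574.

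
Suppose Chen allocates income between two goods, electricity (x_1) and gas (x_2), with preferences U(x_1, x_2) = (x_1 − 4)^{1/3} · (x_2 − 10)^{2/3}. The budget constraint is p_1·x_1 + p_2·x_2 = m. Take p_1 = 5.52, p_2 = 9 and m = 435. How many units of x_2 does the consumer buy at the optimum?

Let x_1' = x_1−4, x_2' = x_2−10. MRS = (1/2)·x_2'/x_1' = p_1/p_2.
Substituting into the budget: x_1* = 4 + 1/3·(m − 4·p_1 − 10·p_2)/p_1, and x_2* = 10 + 2/3·(…)/p_2.
Discretionary income = 435 − 4·5.52 − 10·9 = 322.92; x_2* = 10 + 2/3·322.92/9 = 33.92.

x_2* = 33.92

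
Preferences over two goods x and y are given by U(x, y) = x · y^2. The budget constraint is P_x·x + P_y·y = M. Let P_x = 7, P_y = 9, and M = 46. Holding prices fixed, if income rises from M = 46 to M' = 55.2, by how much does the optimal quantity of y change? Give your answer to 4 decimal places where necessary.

The MRS is (1/2)·y/x. Set MRS = P_x/P_y.
Rearranging, P_y·y = 2·P_x·x. Substituting into the budget gives P_x·x·(1 + 2) = M.
Demand: x*(P_x,P_y,M) = 1/3·M/P_x and y* = 2/3·M/P_y.
At P_x=7, P_y=9, M=46: y* = 2/3·46/9 = 3.4074.
At M' = 55.2: y* = 4.0889. Change: 4.0889 − 3.4074 = 0.6815.

Δy* = 0.6815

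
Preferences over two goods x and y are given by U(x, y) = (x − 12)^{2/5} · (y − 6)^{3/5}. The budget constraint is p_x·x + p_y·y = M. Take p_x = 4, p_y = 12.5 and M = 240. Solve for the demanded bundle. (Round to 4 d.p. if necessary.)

This is Cobb-Douglas in (x−12, y−6): tangency gives 0.4·p_y·(y−6) = 0.6·p_x·(x−12).
After buying the subsistence bundle (12, 6), a share 0.4 of the remaining income goes to x: x* = 12 + 0.4·(M − 12p_x − 6p_y)/p_x.
Discretionary income = 240 − 12·4 − 6·12.5 = 117; x* = 12 + 0.4·117/4 = 23.7; y* = 6 + 0.6·117/12.5 = 11.616.

x* = 23.7, y* = 11.616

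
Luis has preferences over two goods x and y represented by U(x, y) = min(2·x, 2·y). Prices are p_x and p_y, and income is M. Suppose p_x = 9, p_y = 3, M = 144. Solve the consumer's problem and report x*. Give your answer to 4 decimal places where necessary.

With perfect complements, no substitution: consume in ratio x:y = 2:2.
Budget: p_x·x + p_y·x = M, so (2·p_x + 2·p_y)·x = 2·M.
Demand: x*(p_x,p_y,M) = 2·M/(2·p_x + 2·p_y), y* = 2·M/(2·p_x + 2·p_y).
Here 2·9 + 2·3 = 24, giving x* = 12.

x* = 12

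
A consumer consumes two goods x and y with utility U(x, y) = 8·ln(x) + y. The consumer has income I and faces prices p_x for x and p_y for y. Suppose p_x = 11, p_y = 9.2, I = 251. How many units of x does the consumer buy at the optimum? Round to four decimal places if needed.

x* = 6.6909

Set MRS = p_x/p_y: (8/x)/1 = p_x/p_y.
So x*(p_x,p_y) = 8·p_y/p_x, independent of income; and y* = (I − 8·p_y)/p_y.
At the given prices: x* = 8·9.2/11 = 6.6909.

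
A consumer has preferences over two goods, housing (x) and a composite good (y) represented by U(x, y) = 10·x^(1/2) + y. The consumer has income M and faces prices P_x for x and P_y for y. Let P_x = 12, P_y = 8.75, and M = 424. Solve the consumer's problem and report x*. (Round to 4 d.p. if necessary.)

Set MRS = P_x/P_y: 5·x^(−1/2) = P_x/P_y.
Thus x* = (5·P_y/P_x)² — independent of M — with the rest of income spent on y.
Plugging in: x* = (5·8.75/12)² = 13.2921.

x* = 13.2921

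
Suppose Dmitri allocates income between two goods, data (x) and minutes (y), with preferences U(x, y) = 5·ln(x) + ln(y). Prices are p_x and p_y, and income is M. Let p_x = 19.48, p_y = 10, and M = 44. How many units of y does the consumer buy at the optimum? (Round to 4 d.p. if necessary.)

y* = 0.7333

The MRS is 5·y/x. Set MRS = p_x/p_y.
So 5·p_y·y = p_x·x; combined with the budget, a share 5/6 of income goes to x.
Demand: x*(p_x,p_y,M) = 5/6·M/p_x and y* = 1/6·M/p_y.
At p_x=19.48, p_y=10, M=44: y* = 1/6·44/10 = 0.7333.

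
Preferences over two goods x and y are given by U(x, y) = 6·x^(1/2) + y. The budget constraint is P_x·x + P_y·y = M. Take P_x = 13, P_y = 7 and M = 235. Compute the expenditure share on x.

share on x = 0.1444

Solve: √x = 3·P_y/P_x, so x*(P_x,P_y) = (3·P_y/P_x)², and y* = (M − P_x·x*)/P_y.
Plugging in: x* = (3·7/13)² = 2.6095, y* = 28.7253.
Expenditure on x: 13·2.6095 = 33.9231; share = 0.1444.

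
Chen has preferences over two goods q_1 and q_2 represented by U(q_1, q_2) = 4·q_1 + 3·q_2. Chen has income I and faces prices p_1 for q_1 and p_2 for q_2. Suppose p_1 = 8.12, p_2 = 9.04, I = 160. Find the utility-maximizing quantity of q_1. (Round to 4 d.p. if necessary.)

Perfect substitutes: compare marginal utility per dollar. 4/p_1 vs 3/p_2 → 0.4926 vs 0.3319.
q_1 gives more utility per dollar, so spend all income on q_1: q_1* = I/p_1, q_2* = 0.
Numerically: q_1* = 19.7044, q_2* = 0.

q_1* = 19.7044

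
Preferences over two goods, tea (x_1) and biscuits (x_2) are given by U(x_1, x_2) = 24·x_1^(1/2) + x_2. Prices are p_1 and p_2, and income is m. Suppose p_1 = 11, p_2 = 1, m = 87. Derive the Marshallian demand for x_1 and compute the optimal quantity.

x_1* = 1.1901

Set MRS = p_1/p_2: 12·x_1^(−1/2) = p_1/p_2.
Thus x_1* = (12·p_2/p_1)² — independent of m — with the rest of income spent on x_2.
Plugging in: x_1* = (12·1/11)² = 1.1901.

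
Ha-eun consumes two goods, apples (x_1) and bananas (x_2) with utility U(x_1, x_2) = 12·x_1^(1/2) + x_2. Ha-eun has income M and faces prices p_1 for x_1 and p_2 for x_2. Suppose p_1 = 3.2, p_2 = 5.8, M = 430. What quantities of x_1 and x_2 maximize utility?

x_1* = 118.2656, x_2* = 8.8879

Set MRS = p_1/p_2: 6·x_1^(−1/2) = p_1/p_2.
Thus x_1* = (6·p_2/p_1)² — independent of M — with the rest of income spent on x_2.
Plugging in: x_1* = (6·5.8/3.2)² = 118.2656, x_2* = 8.8879.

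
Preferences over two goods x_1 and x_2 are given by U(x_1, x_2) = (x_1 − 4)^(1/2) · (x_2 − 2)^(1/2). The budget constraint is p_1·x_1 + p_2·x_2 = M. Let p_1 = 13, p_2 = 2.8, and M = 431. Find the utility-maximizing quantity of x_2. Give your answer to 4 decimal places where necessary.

x_2* = 68.6786

MRS = (x_2−2)/(x_1−4). Tangency with p_1/p_2 gives x_2−2 = (p_1/p_2)·(x_1−4).
After buying the subsistence bundle (4, 2), a share 0.5 of the remaining income goes to x_1: x_1* = 4 + 0.5·(M − 4p_1 − 2p_2)/p_1.
Discretionary income = 431 − 4·13 − 2·2.8 = 373.4; x_2* = 2 + 0.5·373.4/2.8 = 68.6786.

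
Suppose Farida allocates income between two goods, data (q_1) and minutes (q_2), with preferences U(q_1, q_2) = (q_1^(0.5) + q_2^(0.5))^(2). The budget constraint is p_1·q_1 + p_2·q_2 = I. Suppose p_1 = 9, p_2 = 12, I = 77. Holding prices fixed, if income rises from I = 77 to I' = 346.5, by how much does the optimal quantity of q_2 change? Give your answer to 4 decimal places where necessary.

MU_q_1 ∝ q_1^(-0.5), MU_q_2 ∝ q_2^(-0.5), so MRS = (q_2/q_1)^(0.5) = p_1/p_2.
Solve for the ratio: q_2/q_1 = [p_1/p_2]^(2).
Substitute q_2 = (q_2/q_1)·q_1 into the budget: q_1* = I/(p_1 + p_2·(q_2/q_1)).
Numerically q_2/q_1 = 0.5625, so q_1* = 77/(9 + 12·0.5625) = 4.8889 and q_2* = 0.5625·4.8889 = 2.75.
At I' = 346.5: q_2* = 12.375. Change: 12.375 − 2.75 = 9.625.

Δq_2* = 9.625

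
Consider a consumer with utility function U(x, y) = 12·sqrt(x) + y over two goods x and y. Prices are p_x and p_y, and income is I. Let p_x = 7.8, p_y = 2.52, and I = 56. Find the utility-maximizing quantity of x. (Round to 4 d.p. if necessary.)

x* = 3.7576

Plugging in: x* = (6·2.52/7.8)² = 3.7576.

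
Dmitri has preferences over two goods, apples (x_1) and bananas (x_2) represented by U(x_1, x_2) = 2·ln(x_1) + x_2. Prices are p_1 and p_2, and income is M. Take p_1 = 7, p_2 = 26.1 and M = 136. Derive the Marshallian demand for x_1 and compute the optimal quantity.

x_1* = 7.4571

Set MRS = p_1/p_2: (2/x_1)/1 = p_1/p_2.
So x_1*(p_1,p_2) = 2·p_2/p_1, independent of income; and x_2* = (M − 2·p_2)/p_2.
At the given prices: x_1* = 2·26.1/7 = 7.4571.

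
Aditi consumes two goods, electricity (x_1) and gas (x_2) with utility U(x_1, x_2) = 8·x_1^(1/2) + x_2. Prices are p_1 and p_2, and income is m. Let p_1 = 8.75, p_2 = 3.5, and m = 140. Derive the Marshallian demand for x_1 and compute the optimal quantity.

Set MRS = p_1/p_2: 4·x_1^(−1/2) = p_1/p_2.
Solve: √x_1 = 4·p_2/p_1, so x_1*(p_1,p_2) = (4·p_2/p_1)², and x_2* = (m − p_1·x_1*)/p_2.
Plugging in: x_1* = (4·3.5/8.75)² = 2.56.

x_1* = 2.56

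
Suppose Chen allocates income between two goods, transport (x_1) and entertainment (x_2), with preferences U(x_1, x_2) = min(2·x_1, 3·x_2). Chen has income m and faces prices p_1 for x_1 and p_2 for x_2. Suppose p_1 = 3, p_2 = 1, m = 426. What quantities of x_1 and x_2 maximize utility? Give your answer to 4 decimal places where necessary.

Demand: x_1*(p_1,p_2,m) = 3·m/(3·p_1 + 2·p_2), x_2* = 2·m/(3·p_1 + 2·p_2).
Here 3·3 + 2·1 = 11, giving x_1* = 116.1818 and x_2* = 77.4545.

x_1* = 116.1818, x_2* = 77.4545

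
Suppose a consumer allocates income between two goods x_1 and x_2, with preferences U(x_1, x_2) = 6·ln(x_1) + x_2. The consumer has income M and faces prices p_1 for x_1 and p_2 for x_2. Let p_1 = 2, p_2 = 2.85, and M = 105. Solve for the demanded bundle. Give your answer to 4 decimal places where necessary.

At the given prices: x_1* = 6·2.85/2 = 8.55, and x_2* = 30.8421.

x_1* = 8.55, x_2* = 30.8421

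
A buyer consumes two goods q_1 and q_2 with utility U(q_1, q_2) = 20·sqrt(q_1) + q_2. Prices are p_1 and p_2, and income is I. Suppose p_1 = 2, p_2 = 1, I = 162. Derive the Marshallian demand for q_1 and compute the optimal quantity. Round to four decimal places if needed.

q_1* = 25

MU_q_1 = 10/√q_1, MU_q_2 = 1. Tangency: 10/√q_1 = p_1/p_2.
Thus q_1* = (10·p_2/p_1)² — independent of I — with the rest of income spent on q_2.
Plugging in: q_1* = (10·1/2)² = 25.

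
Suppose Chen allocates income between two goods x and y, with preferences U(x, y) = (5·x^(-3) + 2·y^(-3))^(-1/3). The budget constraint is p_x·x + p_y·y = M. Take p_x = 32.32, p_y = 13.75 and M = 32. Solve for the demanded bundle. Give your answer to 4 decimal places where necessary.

From the CES first-order condition, (5/2)·(y/x)^(4) = p_x/p_y.
Solve for the ratio: y/x = [(2/5)·p_x/p_y]^(0.25).
With the ratio pinned down, the budget gives x* = M/(p_x + p_y·(y/x)) and y* = (y/x)·x*.
Numerically y/x = 0.984707, so x* = 32/(32.32 + 13.75·0.984707) = 0.6978 and y* = 0.984707·0.6978 = 0.6871.

x* = 0.6978, y* = 0.6871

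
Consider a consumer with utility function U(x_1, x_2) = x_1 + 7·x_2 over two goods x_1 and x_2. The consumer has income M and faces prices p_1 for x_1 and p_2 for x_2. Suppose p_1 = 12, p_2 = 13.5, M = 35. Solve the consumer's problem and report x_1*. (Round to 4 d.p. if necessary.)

Numerically: x_1* = 0, x_2* = 2.5926.

x_1* = 0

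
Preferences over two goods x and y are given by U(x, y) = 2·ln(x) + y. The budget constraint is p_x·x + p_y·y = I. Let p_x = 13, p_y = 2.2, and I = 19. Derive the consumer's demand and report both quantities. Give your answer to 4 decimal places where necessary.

x* = 0.3385, y* = 6.6364

MU_x = 2/x, MU_y = 1. Tangency: 2/x = p_x/p_y.
So x*(p_x,p_y) = 2·p_y/p_x, independent of income; and y* = (I − 2·p_y)/p_y.
At the given prices: x* = 2·2.2/13 = 0.3385, and y* = 6.6364.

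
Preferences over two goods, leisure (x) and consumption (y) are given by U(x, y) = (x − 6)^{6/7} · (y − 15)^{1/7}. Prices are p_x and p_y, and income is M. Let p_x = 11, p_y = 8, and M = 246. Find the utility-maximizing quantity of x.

x* = 10.6753

MRS = 6·(y−15)/(x−6). Tangency with p_x/p_y gives y−15 = (1/6)·(p_x/p_y)·(x−6).
Substituting into the budget: x* = 6 + 6/7·(M − 6·p_x − 15·p_y)/p_x, and y* = 15 + 1/7·(…)/p_y.
Discretionary income = 246 − 6·11 − 15·8 = 60; x* = 6 + 6/7·60/11 = 10.6753.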